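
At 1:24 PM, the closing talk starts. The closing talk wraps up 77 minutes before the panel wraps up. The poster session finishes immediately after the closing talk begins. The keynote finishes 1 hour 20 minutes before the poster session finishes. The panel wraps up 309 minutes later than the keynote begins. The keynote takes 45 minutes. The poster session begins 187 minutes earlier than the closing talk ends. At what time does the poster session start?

12:04 PM

The poster session ends at 1:24 PM.
The keynote ends at 1:24 PM − 80 min = 12:04 PM.
The keynote starts at 12:04 PM − 45 min = 11:19 AM.
The panel ends at 11:19 AM + 309 min = 4:28 PM.
The closing talk ends at 4:28 PM − 77 min = 3:11 PM.
The poster session starts at 3:11 PM − 187 min = 12:04 PM.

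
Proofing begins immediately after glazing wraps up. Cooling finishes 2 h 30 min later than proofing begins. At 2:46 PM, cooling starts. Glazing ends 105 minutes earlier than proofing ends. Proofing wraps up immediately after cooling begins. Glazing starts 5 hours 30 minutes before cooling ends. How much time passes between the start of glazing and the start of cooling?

4 h 45 min

Proofing ends at 2:46 PM.
Glazing ends at 2:46 PM − 105 min = 1:01 PM.
So proofing starts at 1:01 PM.
Cooling ends at 1:01 PM + 150 min = 3:31 PM.
Glazing starts at 3:31 PM − 330 min = 10:01 AM.
From 10:01 AM to 2:46 PM is 4 h 45 min.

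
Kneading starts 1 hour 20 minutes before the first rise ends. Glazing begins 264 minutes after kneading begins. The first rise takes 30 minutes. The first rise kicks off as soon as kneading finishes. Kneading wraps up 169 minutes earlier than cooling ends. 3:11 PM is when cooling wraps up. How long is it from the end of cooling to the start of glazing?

Kneading ends at 3:11 PM − 169 min = 12:22 PM.
So the first rise starts at 12:22 PM.
The first rise ends at 12:22 PM + 30 min = 12:52 PM.
Kneading starts at 12:52 PM − 80 min = 11:32 AM.
Glazing starts at 11:32 AM + 264 min = 3:56 PM.
From 3:11 PM to 3:56 PM is 45 minutes.

45 minutes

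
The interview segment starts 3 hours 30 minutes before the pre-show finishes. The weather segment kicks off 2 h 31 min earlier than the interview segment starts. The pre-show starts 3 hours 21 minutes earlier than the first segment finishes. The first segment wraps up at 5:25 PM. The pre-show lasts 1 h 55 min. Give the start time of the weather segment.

The pre-show starts at 5:25 PM − 201 min = 2:04 PM.
The pre-show ends at 2:04 PM + 115 min = 3:59 PM.
The interview segment starts at 3:59 PM − 210 min = 12:29 PM.
The weather segment starts at 12:29 PM − 151 min = 9:58 AM.

9:58 AM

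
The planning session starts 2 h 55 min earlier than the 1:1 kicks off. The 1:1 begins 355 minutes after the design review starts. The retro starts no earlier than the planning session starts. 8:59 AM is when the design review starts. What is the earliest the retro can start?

The 1:1 starts at 8:59 AM + 355 min = 2:54 PM.
The planning session starts at 2:54 PM − 175 min = 11:59 AM.
The retro is bounded by the planning session, so the earliest it can start is 11:59 AM.

11:59 AM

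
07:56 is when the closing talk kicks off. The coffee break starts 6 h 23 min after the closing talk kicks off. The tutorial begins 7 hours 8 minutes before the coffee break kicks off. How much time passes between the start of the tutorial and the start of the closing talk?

45 minutes

The coffee break starts at 07:56 + 383 min = 14:19.
The tutorial starts at 14:19 − 428 min = 07:11.
From 07:11 to 07:56 is 45 minutes.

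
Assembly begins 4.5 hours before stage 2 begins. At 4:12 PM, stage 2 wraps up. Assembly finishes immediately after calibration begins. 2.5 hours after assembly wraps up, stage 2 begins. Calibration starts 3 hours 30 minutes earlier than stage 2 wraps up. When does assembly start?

Calibration starts at 4:12 PM − 210 min = 12:42 PM.
So assembly ends at 12:42 PM.
Stage 2 starts at 12:42 PM + 150 min = 3:12 PM.
Assembly starts at 3:12 PM − 270 min = 10:42 AM.

10:42 AM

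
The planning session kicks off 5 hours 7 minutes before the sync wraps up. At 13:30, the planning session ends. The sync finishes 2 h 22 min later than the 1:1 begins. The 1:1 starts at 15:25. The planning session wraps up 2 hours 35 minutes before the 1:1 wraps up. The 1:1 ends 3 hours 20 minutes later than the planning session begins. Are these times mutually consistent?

No

The sync ends at 15:25 + 142 min = 17:47.
The planning session starts at 17:47 − 307 min = 12:40.
The 1:1 ends at 12:40 + 200 min = 16:00.
The planning session ends at 16:00 − 155 min = 13:25.
But the planning session is also said to end at 13:30 — a 5-minute conflict.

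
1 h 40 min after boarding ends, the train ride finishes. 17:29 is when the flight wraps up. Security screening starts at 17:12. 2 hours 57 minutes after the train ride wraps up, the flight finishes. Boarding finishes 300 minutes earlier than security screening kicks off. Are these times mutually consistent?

No

Boarding ends at 17:12 − 300 min = 12:12.
The train ride ends at 12:12 + 100 min = 13:52.
The flight ends at 13:52 + 177 min = 16:49.
But the flight is also said to end at 17:29 — a 40-minute conflict.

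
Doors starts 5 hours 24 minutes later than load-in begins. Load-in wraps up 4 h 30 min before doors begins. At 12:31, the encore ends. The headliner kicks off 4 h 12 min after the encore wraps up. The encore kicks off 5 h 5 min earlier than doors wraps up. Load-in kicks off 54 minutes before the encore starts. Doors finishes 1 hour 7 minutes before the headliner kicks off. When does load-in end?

The headliner starts at 12:31 + 252 min = 16:43.
Doors ends at 16:43 − 67 min = 15:36.
The encore starts at 15:36 − 305 min = 10:31.
Load-in starts at 10:31 − 54 min = 09:37.
Doors starts at 09:37 + 324 min = 15:01.
Load-in ends at 15:01 − 270 min = 10:31.

10:31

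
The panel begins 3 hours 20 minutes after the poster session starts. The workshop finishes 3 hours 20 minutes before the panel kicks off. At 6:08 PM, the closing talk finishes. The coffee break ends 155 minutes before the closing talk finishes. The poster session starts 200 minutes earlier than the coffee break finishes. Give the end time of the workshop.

The coffee break ends at 6:08 PM − 155 min = 3:33 PM.
The poster session starts at 3:33 PM − 200 min = 12:13 PM.
The panel starts at 12:13 PM + 200 min = 3:33 PM.
The workshop ends at 3:33 PM − 200 min = 12:13 PM.

12:13 PM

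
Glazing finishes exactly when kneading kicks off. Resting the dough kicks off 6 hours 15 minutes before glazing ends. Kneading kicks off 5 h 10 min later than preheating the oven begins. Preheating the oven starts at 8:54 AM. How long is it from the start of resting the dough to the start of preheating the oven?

65 minutes

Kneading starts at 8:54 AM + 310 min = 2:04 PM.
So glazing ends at 2:04 PM.
Resting the dough starts at 2:04 PM − 375 min = 7:49 AM.
From 7:49 AM to 8:54 AM is 65 minutes.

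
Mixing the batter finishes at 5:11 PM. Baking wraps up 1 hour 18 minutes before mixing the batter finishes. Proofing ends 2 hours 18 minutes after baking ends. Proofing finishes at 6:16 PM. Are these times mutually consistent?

Baking ends at 5:11 PM − 78 min = 3:53 PM.
Proofing ends at 3:53 PM + 138 min = 6:11 PM.
But proofing is also said to end at 6:16 PM — a 5-minute conflict.

No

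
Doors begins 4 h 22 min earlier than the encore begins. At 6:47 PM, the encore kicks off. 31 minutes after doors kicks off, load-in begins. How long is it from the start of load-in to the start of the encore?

Doors starts at 6:47 PM − 262 min = 2:25 PM.
Load-in starts at 2:25 PM + 31 min = 2:56 PM.
From 2:56 PM to 6:47 PM is 231 minutes.

231 minutes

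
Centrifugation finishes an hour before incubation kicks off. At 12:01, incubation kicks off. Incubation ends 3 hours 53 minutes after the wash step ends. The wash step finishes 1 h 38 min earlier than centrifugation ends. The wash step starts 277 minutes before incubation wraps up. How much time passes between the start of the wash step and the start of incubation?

Centrifugation ends at 12:01 − 60 min = 11:01.
The wash step ends at 11:01 − 98 min = 09:23.
Incubation ends at 09:23 + 233 min = 13:16.
The wash step starts at 13:16 − 277 min = 08:39.
From 08:39 to 12:01 is 202 minutes.

202 minutes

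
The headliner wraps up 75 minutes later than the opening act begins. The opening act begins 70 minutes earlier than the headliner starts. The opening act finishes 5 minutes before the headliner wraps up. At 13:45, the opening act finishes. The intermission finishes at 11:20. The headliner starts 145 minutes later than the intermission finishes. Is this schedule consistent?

Yes

The headliner starts at 11:20 + 145 min = 13:45.
The opening act starts at 13:45 − 70 min = 12:35.
The headliner ends at 12:35 + 75 min = 13:50.
The opening act ends at 13:50 − 5 min = 13:45.
That matches the stated 13:45, so the schedule is consistent.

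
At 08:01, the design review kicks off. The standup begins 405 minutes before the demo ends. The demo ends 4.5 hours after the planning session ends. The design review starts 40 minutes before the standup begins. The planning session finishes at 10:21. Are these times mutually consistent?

No

The demo ends at 10:21 + 270 min = 14:51.
The standup starts at 14:51 − 405 min = 08:06.
The design review starts at 08:06 − 40 min = 07:26.
But the design review is also said to start at 08:01 — a 35-minute conflict.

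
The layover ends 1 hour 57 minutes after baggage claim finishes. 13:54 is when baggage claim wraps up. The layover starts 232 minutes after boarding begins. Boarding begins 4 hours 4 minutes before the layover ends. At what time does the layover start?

15:39

The layover ends at 13:54 + 117 min = 15:51.
Boarding starts at 15:51 − 244 min = 11:47.
The layover starts at 11:47 + 232 min = 15:39.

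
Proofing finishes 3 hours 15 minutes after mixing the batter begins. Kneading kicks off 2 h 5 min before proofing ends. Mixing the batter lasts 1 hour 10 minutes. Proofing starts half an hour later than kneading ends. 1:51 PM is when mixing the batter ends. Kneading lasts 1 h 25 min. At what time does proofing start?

Mixing the batter starts at 1:51 PM − 70 min = 12:41 PM.
Proofing ends at 12:41 PM + 195 min = 3:56 PM.
Kneading starts at 3:56 PM − 125 min = 1:51 PM.
Kneading ends at 1:51 PM + 85 min = 3:16 PM.
Proofing starts at 3:16 PM + 30 min = 3:46 PM.

3:46 PM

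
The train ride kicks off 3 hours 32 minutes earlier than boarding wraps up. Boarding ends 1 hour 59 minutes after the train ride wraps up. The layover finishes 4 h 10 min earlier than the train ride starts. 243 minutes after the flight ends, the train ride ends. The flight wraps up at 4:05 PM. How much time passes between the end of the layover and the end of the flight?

The train ride ends at 4:05 PM + 243 min = 8:08 PM.
Boarding ends at 8:08 PM + 119 min = 10:07 PM.
The train ride starts at 10:07 PM − 212 min = 6:35 PM.
The layover ends at 6:35 PM − 250 min = 2:25 PM.
From 2:25 PM to 4:05 PM is 100 minutes.

100 minutes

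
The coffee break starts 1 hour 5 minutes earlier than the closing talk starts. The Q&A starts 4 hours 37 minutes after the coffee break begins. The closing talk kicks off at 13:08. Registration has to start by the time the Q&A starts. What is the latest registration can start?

16:40

The coffee break starts at 13:08 − 65 min = 12:03.
The Q&A starts at 12:03 + 277 min = 16:40.
Registration is bounded by the Q&A, so the latest it can start is 16:40.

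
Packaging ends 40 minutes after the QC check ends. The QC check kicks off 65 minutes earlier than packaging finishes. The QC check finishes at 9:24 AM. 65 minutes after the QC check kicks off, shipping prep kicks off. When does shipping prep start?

Packaging ends at 9:24 AM + 40 min = 10:04 AM.
The QC check starts at 10:04 AM − 65 min = 8:59 AM.
Shipping prep starts at 8:59 AM + 65 min = 10:04 AM.

10:04 AM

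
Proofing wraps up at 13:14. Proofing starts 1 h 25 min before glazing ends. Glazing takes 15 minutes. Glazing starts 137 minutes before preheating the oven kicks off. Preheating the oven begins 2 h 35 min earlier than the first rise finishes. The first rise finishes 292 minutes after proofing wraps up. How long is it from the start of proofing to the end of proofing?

The first rise ends at 13:14 + 292 min = 18:06.
Preheating the oven starts at 18:06 − 155 min = 15:31.
Glazing starts at 15:31 − 137 min = 13:14.
Glazing ends at 13:14 + 15 min = 13:29.
Proofing starts at 13:29 − 85 min = 12:04.
From 12:04 to 13:14 is 1 h 10 min.

1 h 10 min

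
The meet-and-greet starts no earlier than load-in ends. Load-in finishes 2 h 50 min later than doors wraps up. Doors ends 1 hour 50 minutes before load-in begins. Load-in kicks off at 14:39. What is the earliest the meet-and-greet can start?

15:39

Doors ends at 14:39 − 110 min = 12:49.
Load-in ends at 12:49 + 170 min = 15:39.
The meet-and-greet is bounded by load-in, so the earliest it can start is 15:39.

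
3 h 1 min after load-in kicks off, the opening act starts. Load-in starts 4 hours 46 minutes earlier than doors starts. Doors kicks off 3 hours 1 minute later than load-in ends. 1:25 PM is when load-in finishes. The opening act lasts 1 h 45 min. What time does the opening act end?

4:26 PM

Doors starts at 1:25 PM + 181 min = 4:26 PM.
Load-in starts at 4:26 PM − 286 min = 11:40 AM.
The opening act starts at 11:40 AM + 181 min = 2:41 PM.
The opening act ends at 2:41 PM + 105 min = 4:26 PM.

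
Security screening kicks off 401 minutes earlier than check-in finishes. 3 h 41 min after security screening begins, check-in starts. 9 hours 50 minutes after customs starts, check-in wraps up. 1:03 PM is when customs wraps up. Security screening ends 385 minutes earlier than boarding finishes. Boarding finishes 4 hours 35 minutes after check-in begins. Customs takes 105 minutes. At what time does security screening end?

Customs starts at 1:03 PM − 105 min = 11:18 AM.
Check-in ends at 11:18 AM + 590 min = 9:08 PM.
Security screening starts at 9:08 PM − 401 min = 2:27 PM.
Check-in starts at 2:27 PM + 221 min = 6:08 PM.
Boarding ends at 6:08 PM + 275 min = 10:43 PM.
Security screening ends at 10:43 PM − 385 min = 4:18 PM.

4:18 PM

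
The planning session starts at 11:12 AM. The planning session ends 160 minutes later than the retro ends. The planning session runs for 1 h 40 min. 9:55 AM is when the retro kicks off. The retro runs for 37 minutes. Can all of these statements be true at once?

The retro ends at 9:55 AM + 37 min = 10:32 AM.
The planning session ends at 10:32 AM + 160 min = 1:12 PM.
The planning session starts at 1:12 PM − 100 min = 11:32 AM.
But the planning session is also said to start at 11:12 AM — a 20-minute conflict.

No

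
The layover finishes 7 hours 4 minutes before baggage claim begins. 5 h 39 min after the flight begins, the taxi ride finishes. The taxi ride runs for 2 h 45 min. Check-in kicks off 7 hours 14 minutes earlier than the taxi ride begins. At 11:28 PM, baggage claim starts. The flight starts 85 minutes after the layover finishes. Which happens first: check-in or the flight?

The layover ends at 11:28 PM − 424 min = 4:24 PM.
The flight starts at 4:24 PM + 85 min = 5:49 PM.
The taxi ride ends at 5:49 PM + 339 min = 11:28 PM.
The taxi ride starts at 11:28 PM − 165 min = 8:43 PM.
Check-in starts at 8:43 PM − 434 min = 1:29 PM.
Check-in starts at 1:29 PM and the flight starts at 5:49 PM, so check-in is first.

check-in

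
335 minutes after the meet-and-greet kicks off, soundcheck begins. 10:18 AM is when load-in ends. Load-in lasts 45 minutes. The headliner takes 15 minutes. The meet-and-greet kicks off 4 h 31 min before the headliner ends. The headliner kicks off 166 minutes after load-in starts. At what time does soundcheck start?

Load-in starts at 10:18 AM − 45 min = 9:33 AM.
The headliner starts at 9:33 AM + 166 min = 12:19 PM.
The headliner ends at 12:19 PM + 15 min = 12:34 PM.
The meet-and-greet starts at 12:34 PM − 271 min = 8:03 AM.
Soundcheck starts at 8:03 AM + 335 min = 1:38 PM.

1:38 PM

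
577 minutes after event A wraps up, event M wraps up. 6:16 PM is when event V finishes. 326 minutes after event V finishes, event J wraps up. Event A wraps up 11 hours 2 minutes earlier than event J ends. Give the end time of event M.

10:17 PM

Event J ends at 6:16 PM + 326 min = 11:42 PM.
Event A ends at 11:42 PM − 662 min = 12:40 PM.
Event M ends at 12:40 PM + 577 min = 10:17 PM.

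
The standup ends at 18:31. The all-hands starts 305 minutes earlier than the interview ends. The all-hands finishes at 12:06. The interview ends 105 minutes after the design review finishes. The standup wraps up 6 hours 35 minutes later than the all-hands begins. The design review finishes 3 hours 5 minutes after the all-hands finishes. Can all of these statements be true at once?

No

The design review ends at 12:06 + 185 min = 15:11.
The interview ends at 15:11 + 105 min = 16:56.
The all-hands starts at 16:56 − 305 min = 11:51.
The standup ends at 11:51 + 395 min = 18:26.
But the standup is also said to end at 18:31 — a 5-minute conflict.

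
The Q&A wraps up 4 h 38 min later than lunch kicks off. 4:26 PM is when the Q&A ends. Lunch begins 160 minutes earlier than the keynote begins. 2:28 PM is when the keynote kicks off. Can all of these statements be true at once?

Yes

Lunch starts at 2:28 PM − 160 min = 11:48 AM.
The Q&A ends at 11:48 AM + 278 min = 4:26 PM.
That matches the stated 4:26 PM, so the schedule is consistent.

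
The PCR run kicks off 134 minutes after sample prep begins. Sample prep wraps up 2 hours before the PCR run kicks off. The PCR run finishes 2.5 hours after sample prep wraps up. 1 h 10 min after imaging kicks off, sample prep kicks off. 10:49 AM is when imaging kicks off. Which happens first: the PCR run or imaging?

Sample prep starts at 10:49 AM + 70 min = 11:59 AM.
The PCR run starts at 11:59 AM + 134 min = 2:13 PM.
The PCR run starts at 2:13 PM and imaging starts at 10:49 AM, so imaging is first.

imaging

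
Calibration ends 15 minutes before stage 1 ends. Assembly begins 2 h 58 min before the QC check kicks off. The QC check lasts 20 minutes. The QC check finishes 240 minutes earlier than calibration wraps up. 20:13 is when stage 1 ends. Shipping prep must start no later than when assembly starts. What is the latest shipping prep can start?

12:40

Calibration ends at 20:13 − 15 min = 19:58.
The QC check ends at 19:58 − 240 min = 15:58.
The QC check starts at 15:58 − 20 min = 15:38.
Assembly starts at 15:38 − 178 min = 12:40.
Shipping prep is bounded by assembly, so the latest it can start is 12:40.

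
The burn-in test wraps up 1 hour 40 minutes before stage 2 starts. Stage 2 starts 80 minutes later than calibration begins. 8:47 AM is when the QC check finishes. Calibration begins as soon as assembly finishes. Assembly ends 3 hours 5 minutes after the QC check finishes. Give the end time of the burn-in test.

Assembly ends at 8:47 AM + 185 min = 11:52 AM.
So calibration starts at 11:52 AM.
Stage 2 starts at 11:52 AM + 80 min = 1:12 PM.
The burn-in test ends at 1:12 PM − 100 min = 11:32 AM.

11:32 AM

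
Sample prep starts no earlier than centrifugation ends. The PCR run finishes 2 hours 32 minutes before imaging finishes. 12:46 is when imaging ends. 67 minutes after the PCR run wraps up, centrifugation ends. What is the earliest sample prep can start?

The PCR run ends at 12:46 − 152 min = 10:14.
Centrifugation ends at 10:14 + 67 min = 11:21.
Sample prep is bounded by centrifugation, so the earliest it can start is 11:21.

11:21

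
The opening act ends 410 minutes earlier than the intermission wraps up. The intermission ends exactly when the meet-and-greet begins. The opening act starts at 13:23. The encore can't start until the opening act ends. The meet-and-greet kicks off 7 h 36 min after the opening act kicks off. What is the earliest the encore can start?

14:09

The meet-and-greet starts at 13:23 + 456 min = 20:59.
So the intermission ends at 20:59.
The opening act ends at 20:59 − 410 min = 14:09.
The encore is bounded by the opening act, so the earliest it can start is 14:09.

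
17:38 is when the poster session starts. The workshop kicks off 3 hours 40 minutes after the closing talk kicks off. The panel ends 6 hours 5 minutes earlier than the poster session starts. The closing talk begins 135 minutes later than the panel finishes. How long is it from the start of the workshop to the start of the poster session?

The panel ends at 17:38 − 365 min = 11:33.
The closing talk starts at 11:33 + 135 min = 13:48.
The workshop starts at 13:48 + 220 min = 17:28.
From 17:28 to 17:38 is 10 minutes.

10 minutes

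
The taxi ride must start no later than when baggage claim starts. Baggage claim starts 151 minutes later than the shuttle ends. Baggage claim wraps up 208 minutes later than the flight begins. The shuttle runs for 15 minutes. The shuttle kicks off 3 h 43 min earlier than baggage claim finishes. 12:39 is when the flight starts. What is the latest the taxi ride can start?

15:10

Baggage claim ends at 12:39 + 208 min = 16:07.
The shuttle starts at 16:07 − 223 min = 12:24.
The shuttle ends at 12:24 + 15 min = 12:39.
Baggage claim starts at 12:39 + 151 min = 15:10.
The taxi ride is bounded by baggage claim, so the latest it can start is 15:10.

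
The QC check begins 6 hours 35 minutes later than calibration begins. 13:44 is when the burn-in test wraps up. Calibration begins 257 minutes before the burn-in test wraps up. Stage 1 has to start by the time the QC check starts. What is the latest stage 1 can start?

Calibration starts at 13:44 − 257 min = 09:27.
The QC check starts at 09:27 + 395 min = 16:02.
Stage 1 is bounded by the QC check, so the latest it can start is 16:02.

16:02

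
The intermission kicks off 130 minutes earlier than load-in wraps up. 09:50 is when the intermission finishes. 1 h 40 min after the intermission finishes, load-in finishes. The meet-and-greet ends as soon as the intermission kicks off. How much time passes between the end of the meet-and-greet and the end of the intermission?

Load-in ends at 09:50 + 100 min = 11:30.
The intermission starts at 11:30 − 130 min = 09:20.
So the meet-and-greet ends at 09:20.
From 09:20 to 09:50 is half an hour.

half an hour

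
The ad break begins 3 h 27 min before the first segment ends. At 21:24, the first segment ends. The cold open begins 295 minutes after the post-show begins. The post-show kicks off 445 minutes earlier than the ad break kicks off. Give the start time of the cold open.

The ad break starts at 21:24 − 207 min = 17:57.
The post-show starts at 17:57 − 445 min = 10:32.
The cold open starts at 10:32 + 295 min = 15:27.

15:27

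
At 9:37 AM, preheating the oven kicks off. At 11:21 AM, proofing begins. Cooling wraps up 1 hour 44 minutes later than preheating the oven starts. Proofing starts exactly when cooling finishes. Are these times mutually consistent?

Cooling ends at 9:37 AM + 104 min = 11:21 AM.
So proofing starts at 11:21 AM.
That matches the stated 11:21 AM, so the schedule is consistent.

Yes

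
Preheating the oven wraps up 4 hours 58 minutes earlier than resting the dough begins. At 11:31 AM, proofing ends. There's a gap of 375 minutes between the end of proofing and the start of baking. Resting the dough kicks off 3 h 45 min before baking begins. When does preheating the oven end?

9:03 AM

Baking starts at 11:31 AM + 375 min = 5:46 PM.
Resting the dough starts at 5:46 PM − 225 min = 2:01 PM.
Preheating the oven ends at 2:01 PM − 298 min = 9:03 AM.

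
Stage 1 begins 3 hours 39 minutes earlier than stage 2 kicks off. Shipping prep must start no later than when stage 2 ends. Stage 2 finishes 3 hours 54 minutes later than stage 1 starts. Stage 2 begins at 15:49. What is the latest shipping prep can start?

Stage 1 starts at 15:49 − 219 min = 12:10.
Stage 2 ends at 12:10 + 234 min = 16:04.
Shipping prep is bounded by stage 2, so the latest it can start is 16:04.

16:04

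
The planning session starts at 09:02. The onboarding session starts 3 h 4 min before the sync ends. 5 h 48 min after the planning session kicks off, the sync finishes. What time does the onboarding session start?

11:46

The sync ends at 09:02 + 348 min = 14:50.
The onboarding session starts at 14:50 − 184 min = 11:46.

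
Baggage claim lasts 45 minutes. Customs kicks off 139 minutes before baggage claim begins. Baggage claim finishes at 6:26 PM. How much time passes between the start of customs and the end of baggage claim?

Baggage claim starts at 6:26 PM − 45 min = 5:41 PM.
Customs starts at 5:41 PM − 139 min = 3:22 PM.
From 3:22 PM to 6:26 PM is 184 minutes.

184 minutes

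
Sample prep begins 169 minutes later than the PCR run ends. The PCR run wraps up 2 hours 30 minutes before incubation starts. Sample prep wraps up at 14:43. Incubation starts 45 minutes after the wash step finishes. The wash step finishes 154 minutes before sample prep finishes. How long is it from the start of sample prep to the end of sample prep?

The wash step ends at 14:43 − 154 min = 12:09.
Incubation starts at 12:09 + 45 min = 12:54.
The PCR run ends at 12:54 − 150 min = 10:24.
Sample prep starts at 10:24 + 169 min = 13:13.
From 13:13 to 14:43 is an hour and a half.

an hour and a half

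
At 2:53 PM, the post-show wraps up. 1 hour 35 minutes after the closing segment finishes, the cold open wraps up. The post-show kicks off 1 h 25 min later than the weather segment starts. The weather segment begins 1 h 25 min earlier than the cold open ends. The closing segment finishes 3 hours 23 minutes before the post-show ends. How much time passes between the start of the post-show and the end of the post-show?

The closing segment ends at 2:53 PM − 203 min = 11:30 AM.
The cold open ends at 11:30 AM + 95 min = 1:05 PM.
The weather segment starts at 1:05 PM − 85 min = 11:40 AM.
The post-show starts at 11:40 AM + 85 min = 1:05 PM.
From 1:05 PM to 2:53 PM is 108 minutes.

108 minutes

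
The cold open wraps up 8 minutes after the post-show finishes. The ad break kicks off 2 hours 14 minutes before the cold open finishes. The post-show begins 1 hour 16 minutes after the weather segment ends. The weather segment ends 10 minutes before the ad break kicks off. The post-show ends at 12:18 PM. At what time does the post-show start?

The cold open ends at 12:18 PM + 8 min = 12:26 PM.
The ad break starts at 12:26 PM − 134 min = 10:12 AM.
The weather segment ends at 10:12 AM − 10 min = 10:02 AM.
The post-show starts at 10:02 AM + 76 min = 11:18 AM.

11:18 AM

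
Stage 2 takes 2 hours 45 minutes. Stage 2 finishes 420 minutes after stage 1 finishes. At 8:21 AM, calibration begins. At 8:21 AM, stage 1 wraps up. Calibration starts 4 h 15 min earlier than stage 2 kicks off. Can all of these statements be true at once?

Stage 2 ends at 8:21 AM + 420 min = 3:21 PM.
Stage 2 starts at 3:21 PM − 165 min = 12:36 PM.
Calibration starts at 12:36 PM − 255 min = 8:21 AM.
That matches the stated 8:21 AM, so the schedule is consistent.

Yes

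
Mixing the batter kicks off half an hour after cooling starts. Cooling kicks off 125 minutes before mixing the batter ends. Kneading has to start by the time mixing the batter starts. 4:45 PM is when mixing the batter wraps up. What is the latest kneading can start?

3:10 PM

Cooling starts at 4:45 PM − 125 min = 2:40 PM.
Mixing the batter starts at 2:40 PM + 30 min = 3:10 PM.
Kneading is bounded by mixing the batter, so the latest it can start is 3:10 PM.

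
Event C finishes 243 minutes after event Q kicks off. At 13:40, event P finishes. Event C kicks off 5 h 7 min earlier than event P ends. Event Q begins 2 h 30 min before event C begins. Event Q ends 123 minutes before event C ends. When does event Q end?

08:03

Event C starts at 13:40 − 307 min = 08:33.
Event Q starts at 08:33 − 150 min = 06:03.
Event C ends at 06:03 + 243 min = 10:06.
Event Q ends at 10:06 − 123 min = 08:03.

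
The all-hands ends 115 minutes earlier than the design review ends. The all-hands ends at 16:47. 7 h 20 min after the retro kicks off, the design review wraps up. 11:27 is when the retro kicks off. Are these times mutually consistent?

The design review ends at 11:27 + 440 min = 18:47.
The all-hands ends at 18:47 − 115 min = 16:52.
But the all-hands is also said to end at 16:47 — a 5-minute conflict.

No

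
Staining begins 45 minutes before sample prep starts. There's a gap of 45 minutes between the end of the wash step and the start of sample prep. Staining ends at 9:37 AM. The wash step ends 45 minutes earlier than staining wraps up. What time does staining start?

8:52 AM

The wash step ends at 9:37 AM − 45 min = 8:52 AM.
Sample prep starts at 8:52 AM + 45 min = 9:37 AM.
Staining starts at 9:37 AM − 45 min = 8:52 AM.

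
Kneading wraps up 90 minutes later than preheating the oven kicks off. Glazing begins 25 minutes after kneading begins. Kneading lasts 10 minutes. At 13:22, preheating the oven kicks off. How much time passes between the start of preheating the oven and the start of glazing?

Kneading ends at 13:22 + 90 min = 14:52.
Kneading starts at 14:52 − 10 min = 14:42.
Glazing starts at 14:42 + 25 min = 15:07.
From 13:22 to 15:07 is 105 minutes.

105 minutes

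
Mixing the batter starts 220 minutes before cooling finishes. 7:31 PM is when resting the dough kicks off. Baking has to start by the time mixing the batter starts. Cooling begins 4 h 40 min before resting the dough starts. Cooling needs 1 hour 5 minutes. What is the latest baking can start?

Cooling starts at 7:31 PM − 280 min = 2:51 PM.
Cooling ends at 2:51 PM + 65 min = 3:56 PM.
Mixing the batter starts at 3:56 PM − 220 min = 12:16 PM.
Baking is bounded by mixing the batter, so the latest it can start is 12:16 PM.

12:16 PM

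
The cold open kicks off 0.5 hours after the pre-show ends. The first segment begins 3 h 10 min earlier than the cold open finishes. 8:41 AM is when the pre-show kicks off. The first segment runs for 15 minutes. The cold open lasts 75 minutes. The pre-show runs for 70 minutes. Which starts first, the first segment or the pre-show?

the first segment

The pre-show ends at 8:41 AM + 70 min = 9:51 AM.
The cold open starts at 9:51 AM + 30 min = 10:21 AM.
The cold open ends at 10:21 AM + 75 min = 11:36 AM.
The first segment starts at 11:36 AM − 190 min = 8:26 AM.
The first segment starts at 8:26 AM and the pre-show starts at 8:41 AM, so the first segment is first.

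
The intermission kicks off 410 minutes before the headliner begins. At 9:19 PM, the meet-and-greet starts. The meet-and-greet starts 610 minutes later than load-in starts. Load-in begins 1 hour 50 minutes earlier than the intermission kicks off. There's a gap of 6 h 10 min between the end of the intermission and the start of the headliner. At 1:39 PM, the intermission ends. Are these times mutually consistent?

Yes

The headliner starts at 1:39 PM + 370 min = 7:49 PM.
The intermission starts at 7:49 PM − 410 min = 12:59 PM.
Load-in starts at 12:59 PM − 110 min = 11:09 AM.
The meet-and-greet starts at 11:09 AM + 610 min = 9:19 PM.
That matches the stated 9:19 PM, so the schedule is consistent.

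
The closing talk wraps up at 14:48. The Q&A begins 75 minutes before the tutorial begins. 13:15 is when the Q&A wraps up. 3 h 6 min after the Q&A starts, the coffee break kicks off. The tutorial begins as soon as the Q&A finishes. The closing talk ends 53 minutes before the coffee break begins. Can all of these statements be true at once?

The tutorial starts at 13:15.
The Q&A starts at 13:15 − 75 min = 12:00.
The coffee break starts at 12:00 + 186 min = 15:06.
The closing talk ends at 15:06 − 53 min = 14:13.
But the closing talk is also said to end at 14:48 — a 35-minute conflict.

No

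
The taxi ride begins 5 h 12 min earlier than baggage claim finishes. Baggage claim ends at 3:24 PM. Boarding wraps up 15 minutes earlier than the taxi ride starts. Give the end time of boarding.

9:57 AM

The taxi ride starts at 3:24 PM − 312 min = 10:12 AM.
Boarding ends at 10:12 AM − 15 min = 9:57 AM.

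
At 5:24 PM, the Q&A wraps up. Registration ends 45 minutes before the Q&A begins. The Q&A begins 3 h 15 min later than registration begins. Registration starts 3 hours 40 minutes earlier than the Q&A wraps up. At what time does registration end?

4:14 PM

Registration starts at 5:24 PM − 220 min = 1:44 PM.
The Q&A starts at 1:44 PM + 195 min = 4:59 PM.
Registration ends at 4:59 PM − 45 min = 4:14 PM.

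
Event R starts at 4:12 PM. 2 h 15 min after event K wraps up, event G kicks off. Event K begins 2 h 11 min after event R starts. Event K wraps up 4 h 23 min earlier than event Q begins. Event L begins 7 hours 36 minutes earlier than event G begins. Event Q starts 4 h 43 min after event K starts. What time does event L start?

1:22 PM

Event K starts at 4:12 PM + 131 min = 6:23 PM.
Event Q starts at 6:23 PM + 283 min = 11:06 PM.
Event K ends at 11:06 PM − 263 min = 6:43 PM.
Event G starts at 6:43 PM + 135 min = 8:58 PM.
Event L starts at 8:58 PM − 456 min = 1:22 PM.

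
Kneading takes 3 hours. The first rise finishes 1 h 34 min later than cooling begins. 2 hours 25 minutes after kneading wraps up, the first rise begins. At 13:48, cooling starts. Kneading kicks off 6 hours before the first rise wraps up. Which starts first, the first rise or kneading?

The first rise ends at 13:48 + 94 min = 15:22.
Kneading starts at 15:22 − 360 min = 09:22.
Kneading ends at 09:22 + 180 min = 12:22.
The first rise starts at 12:22 + 145 min = 14:47.
The first rise starts at 14:47 and kneading starts at 09:22, so kneading is first.

kneading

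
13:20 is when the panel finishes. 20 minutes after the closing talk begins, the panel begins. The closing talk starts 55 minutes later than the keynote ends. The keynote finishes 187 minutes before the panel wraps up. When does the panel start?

11:28

The keynote ends at 13:20 − 187 min = 10:13.
The closing talk starts at 10:13 + 55 min = 11:08.
The panel starts at 11:08 + 20 min = 11:28.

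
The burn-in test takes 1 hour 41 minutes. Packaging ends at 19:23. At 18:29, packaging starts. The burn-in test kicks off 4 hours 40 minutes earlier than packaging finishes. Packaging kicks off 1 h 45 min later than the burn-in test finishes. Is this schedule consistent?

No

The burn-in test starts at 19:23 − 280 min = 14:43.
The burn-in test ends at 14:43 + 101 min = 16:24.
Packaging starts at 16:24 + 105 min = 18:09.
But packaging is also said to start at 18:29 — a 20-minute conflict.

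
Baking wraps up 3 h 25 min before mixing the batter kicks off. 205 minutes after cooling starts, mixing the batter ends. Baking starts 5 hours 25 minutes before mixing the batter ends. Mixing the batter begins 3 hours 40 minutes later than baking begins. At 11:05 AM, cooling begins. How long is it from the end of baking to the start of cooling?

Mixing the batter ends at 11:05 AM + 205 min = 2:30 PM.
Baking starts at 2:30 PM − 325 min = 9:05 AM.
Mixing the batter starts at 9:05 AM + 220 min = 12:45 PM.
Baking ends at 12:45 PM − 205 min = 9:20 AM.
From 9:20 AM to 11:05 AM is 1 hour 45 minutes.

1 hour 45 minutes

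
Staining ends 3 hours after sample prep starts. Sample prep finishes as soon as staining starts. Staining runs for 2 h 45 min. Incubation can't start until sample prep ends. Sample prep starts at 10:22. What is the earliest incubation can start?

10:37

Staining ends at 10:22 + 180 min = 13:22.
Staining starts at 13:22 − 165 min = 10:37.
So sample prep ends at 10:37.
Incubation is bounded by sample prep, so the earliest it can start is 10:37.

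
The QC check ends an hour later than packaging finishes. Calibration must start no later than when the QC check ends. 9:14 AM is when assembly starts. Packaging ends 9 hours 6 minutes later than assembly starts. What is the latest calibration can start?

Packaging ends at 9:14 AM + 546 min = 6:20 PM.
The QC check ends at 6:20 PM + 60 min = 7:20 PM.
Calibration is bounded by the QC check, so the latest it can start is 7:20 PM.

7:20 PM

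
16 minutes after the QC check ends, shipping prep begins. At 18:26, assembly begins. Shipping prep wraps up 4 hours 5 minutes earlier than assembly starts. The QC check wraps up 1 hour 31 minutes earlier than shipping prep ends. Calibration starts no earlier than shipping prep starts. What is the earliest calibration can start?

13:06

Shipping prep ends at 18:26 − 245 min = 14:21.
The QC check ends at 14:21 − 91 min = 12:50.
Shipping prep starts at 12:50 + 16 min = 13:06.
Calibration is bounded by shipping prep, so the earliest it can start is 13:06.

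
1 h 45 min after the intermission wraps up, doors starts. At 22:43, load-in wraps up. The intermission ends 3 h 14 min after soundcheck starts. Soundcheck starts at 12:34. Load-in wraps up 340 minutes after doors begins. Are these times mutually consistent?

The intermission ends at 12:34 + 194 min = 15:48.
Doors starts at 15:48 + 105 min = 17:33.
Load-in ends at 17:33 + 340 min = 23:13.
But load-in is also said to end at 22:43 — a 30-minute conflict.

No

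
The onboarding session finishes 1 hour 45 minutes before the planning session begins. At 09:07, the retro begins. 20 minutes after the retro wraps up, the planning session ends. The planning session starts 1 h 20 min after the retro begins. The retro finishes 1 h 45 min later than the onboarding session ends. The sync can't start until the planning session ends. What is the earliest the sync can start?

The planning session starts at 09:07 + 80 min = 10:27.
The onboarding session ends at 10:27 − 105 min = 08:42.
The retro ends at 08:42 + 105 min = 10:27.
The planning session ends at 10:27 + 20 min = 10:47.
The sync is bounded by the planning session, so the earliest it can start is 10:47.

10:47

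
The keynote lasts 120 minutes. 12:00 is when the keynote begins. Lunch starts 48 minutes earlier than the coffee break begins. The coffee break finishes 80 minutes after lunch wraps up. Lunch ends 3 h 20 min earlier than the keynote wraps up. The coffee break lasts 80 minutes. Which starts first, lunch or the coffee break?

The keynote ends at 12:00 + 120 min = 14:00.
Lunch ends at 14:00 − 200 min = 10:40.
The coffee break ends at 10:40 + 80 min = 12:00.
The coffee break starts at 12:00 − 80 min = 10:40.
Lunch starts at 10:40 − 48 min = 09:52.
Lunch starts at 09:52 and the coffee break starts at 10:40, so lunch is first.

lunch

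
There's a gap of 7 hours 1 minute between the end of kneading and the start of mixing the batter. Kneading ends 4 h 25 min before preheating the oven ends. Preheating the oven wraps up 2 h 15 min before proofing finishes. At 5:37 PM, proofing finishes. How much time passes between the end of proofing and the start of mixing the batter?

21 minutes

Preheating the oven ends at 5:37 PM − 135 min = 3:22 PM.
Kneading ends at 3:22 PM − 265 min = 10:57 AM.
Mixing the batter starts at 10:57 AM + 421 min = 5:58 PM.
From 5:37 PM to 5:58 PM is 21 minutes.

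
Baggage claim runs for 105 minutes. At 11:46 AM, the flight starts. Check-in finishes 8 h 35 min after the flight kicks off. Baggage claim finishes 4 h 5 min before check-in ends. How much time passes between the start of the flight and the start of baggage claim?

2 h 45 min

Check-in ends at 11:46 AM + 515 min = 8:21 PM.
Baggage claim ends at 8:21 PM − 245 min = 4:16 PM.
Baggage claim starts at 4:16 PM − 105 min = 2:31 PM.
From 11:46 AM to 2:31 PM is 2 h 45 min.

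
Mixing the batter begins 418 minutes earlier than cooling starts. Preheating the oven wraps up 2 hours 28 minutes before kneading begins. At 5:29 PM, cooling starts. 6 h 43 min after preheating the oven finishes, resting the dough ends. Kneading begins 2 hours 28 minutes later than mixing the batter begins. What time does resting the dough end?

Mixing the batter starts at 5:29 PM − 418 min = 10:31 AM.
Kneading starts at 10:31 AM + 148 min = 12:59 PM.
Preheating the oven ends at 12:59 PM − 148 min = 10:31 AM.
Resting the dough ends at 10:31 AM + 403 min = 5:14 PM.

5:14 PM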